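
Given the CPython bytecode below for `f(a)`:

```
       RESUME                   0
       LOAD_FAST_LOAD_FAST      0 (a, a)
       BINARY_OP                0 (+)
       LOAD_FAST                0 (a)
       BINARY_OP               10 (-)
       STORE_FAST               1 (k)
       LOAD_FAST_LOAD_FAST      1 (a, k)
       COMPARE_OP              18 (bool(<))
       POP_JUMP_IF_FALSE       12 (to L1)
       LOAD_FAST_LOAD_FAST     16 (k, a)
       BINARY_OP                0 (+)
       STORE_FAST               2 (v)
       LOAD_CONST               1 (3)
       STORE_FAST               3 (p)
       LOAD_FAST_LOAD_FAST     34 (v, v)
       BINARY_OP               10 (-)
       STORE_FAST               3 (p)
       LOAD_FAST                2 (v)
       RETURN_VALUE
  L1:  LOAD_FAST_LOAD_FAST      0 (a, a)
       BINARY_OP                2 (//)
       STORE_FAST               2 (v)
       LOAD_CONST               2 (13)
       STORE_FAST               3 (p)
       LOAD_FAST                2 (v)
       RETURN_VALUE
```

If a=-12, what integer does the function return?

1

LOAD_FAST_LOAD_FAST a,a → push -12,-12. Stack: [-12, -12]
BINARY_OP + → -12 + -12 = -24. Stack: [-24]
LOAD_FAST a → push -12. Stack: [-24, -12]
BINARY_OP - → -24 - -12 = -12. Stack: [-12]
STORE_FAST k → k=-12. Stack: []
LOAD_FAST_LOAD_FAST a,k → push -12,-12. Stack: [-12, -12]
COMPARE_OP bool(<) → -12 vs -12 = False. Stack: [False]
POP_JUMP_IF_FALSE → pop False; jump. Stack: []
LOAD_FAST_LOAD_FAST a,a → push -12,-12. Stack: [-12, -12]
BINARY_OP // → -12 // -12 = 1. Stack: [1]
STORE_FAST v → v=1. Stack: []
LOAD_CONST → push 13. Stack: [13]
STORE_FAST p → p=13. Stack: []
LOAD_FAST v → push 1. Stack: [1]
RETURN_VALUE → return 1.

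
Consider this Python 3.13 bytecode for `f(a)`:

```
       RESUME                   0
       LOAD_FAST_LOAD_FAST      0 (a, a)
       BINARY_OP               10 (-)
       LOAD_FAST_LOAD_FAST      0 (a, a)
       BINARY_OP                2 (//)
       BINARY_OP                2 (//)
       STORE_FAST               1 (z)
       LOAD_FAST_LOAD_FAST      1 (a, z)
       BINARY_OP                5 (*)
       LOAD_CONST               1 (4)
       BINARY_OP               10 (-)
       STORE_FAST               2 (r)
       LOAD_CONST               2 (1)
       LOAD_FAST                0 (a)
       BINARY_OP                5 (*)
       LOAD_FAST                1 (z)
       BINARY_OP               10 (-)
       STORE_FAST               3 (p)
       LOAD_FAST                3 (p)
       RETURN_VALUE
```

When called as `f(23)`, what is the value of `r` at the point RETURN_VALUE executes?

LOAD_FAST_LOAD_FAST a,a → push 23,23. Stack: [23, 23]
BINARY_OP - → 23 - 23 = 0. Stack: [0]
LOAD_FAST_LOAD_FAST a,a → push 23,23. Stack: [0, 23, 23]
BINARY_OP // → 23 // 23 = 1. Stack: [0, 1]
BINARY_OP // → 0 // 1 = 0. Stack: [0]
STORE_FAST z → z=0. Stack: []
LOAD_FAST_LOAD_FAST a,z → push 23,0. Stack: [23, 0]
BINARY_OP * → 23 * 0 = 0. Stack: [0]
LOAD_CONST → push 4. Stack: [0, 4]
BINARY_OP - → 0 - 4 = -4. Stack: [-4]
STORE_FAST r → r=-4. Stack: []
LOAD_CONST → push 1. Stack: [1]
LOAD_FAST a → push 23. Stack: [1, 23]
BINARY_OP * → 1 * 23 = 23. Stack: [23]
LOAD_FAST z → push 0. Stack: [23, 0]
BINARY_OP - → 23 - 0 = 23. Stack: [23]
STORE_FAST p → p=23. Stack: []
LOAD_FAST p → push 23. Stack: [23]
RETURN_VALUE → return 23.

-4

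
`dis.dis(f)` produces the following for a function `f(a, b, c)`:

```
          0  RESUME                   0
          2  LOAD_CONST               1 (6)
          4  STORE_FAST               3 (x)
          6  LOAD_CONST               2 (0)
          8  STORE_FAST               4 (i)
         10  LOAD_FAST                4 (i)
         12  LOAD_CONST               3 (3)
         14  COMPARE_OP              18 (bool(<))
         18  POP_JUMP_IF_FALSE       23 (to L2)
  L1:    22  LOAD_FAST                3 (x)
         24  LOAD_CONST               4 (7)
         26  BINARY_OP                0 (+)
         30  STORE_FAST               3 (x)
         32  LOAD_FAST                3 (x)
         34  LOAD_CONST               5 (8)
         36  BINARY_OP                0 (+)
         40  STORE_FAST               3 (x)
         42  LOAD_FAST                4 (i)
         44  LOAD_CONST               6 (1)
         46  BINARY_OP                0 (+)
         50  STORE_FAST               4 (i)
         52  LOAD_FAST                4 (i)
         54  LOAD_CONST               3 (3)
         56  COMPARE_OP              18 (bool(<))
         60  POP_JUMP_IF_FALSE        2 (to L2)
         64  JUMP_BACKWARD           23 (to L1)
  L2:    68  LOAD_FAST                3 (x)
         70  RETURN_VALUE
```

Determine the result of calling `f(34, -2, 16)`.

LOAD_CONST → push 6. Stack: [6]
STORE_FAST x → x=6. Stack: []
LOAD_CONST → push 0. Stack: [0]
STORE_FAST i → i=0. Stack: []
LOAD_FAST i → push 0. Stack: [0]
LOAD_CONST → push 3. Stack: [0, 3]
COMPARE_OP bool(<) → 0 vs 3 = True. Stack: [True]
POP_JUMP_IF_FALSE → pop True; no jump. Stack: []
LOAD_FAST x → push 6. Stack: [6]
LOAD_CONST → push 7. Stack: [6, 7]
BINARY_OP + → 6 + 7 = 13. Stack: [13]
STORE_FAST x → x=13. Stack: []
LOAD_FAST x → push 13. Stack: [13]
LOAD_CONST → push 8. Stack: [13, 8]
BINARY_OP + → 13 + 8 = 21. Stack: [21]
STORE_FAST x → x=21. Stack: []
LOAD_FAST i → push 0. Stack: [0]
LOAD_CONST → push 1. Stack: [0, 1]
BINARY_OP + → 0 + 1 = 1. Stack: [1]
STORE_FAST i → i=1. Stack: []
LOAD_FAST i → push 1. Stack: [1]
LOAD_CONST → push 3. Stack: [1, 3]
COMPARE_OP bool(<) → 1 vs 3 = True. Stack: [True]
POP_JUMP_IF_FALSE → pop True; no jump. Stack: []
LOAD_FAST x → push 21. Stack: [21]
LOAD_CONST → push 7. Stack: [21, 7]
BINARY_OP + → 21 + 7 = 28. Stack: [28]
STORE_FAST x → x=28. Stack: []
LOAD_FAST x → push 28. Stack: [28]
LOAD_CONST → push 8. Stack: [28, 8]
BINARY_OP + → 28 + 8 = 36. Stack: [36]
STORE_FAST x → x=36. Stack: []
LOAD_FAST i → push 1. Stack: [1]
LOAD_CONST → push 1. Stack: [1, 1]
BINARY_OP + → 1 + 1 = 2. Stack: [2]
STORE_FAST i → i=2. Stack: []
LOAD_FAST i → push 2. Stack: [2]
LOAD_CONST → push 3. Stack: [2, 3]
COMPARE_OP bool(<) → 2 vs 3 = True. Stack: [True]
POP_JUMP_IF_FALSE → pop True; no jump. Stack: []
LOAD_FAST x → push 36. Stack: [36]
LOAD_CONST → push 7. Stack: [36, 7]
BINARY_OP + → 36 + 7 = 43. Stack: [43]
STORE_FAST x → x=43. Stack: []
LOAD_FAST x → push 43. Stack: [43]
LOAD_CONST → push 8. Stack: [43, 8]
BINARY_OP + → 43 + 8 = 51. Stack: [51]
STORE_FAST x → x=51. Stack: []
LOAD_FAST i → push 2. Stack: [2]
LOAD_CONST → push 1. Stack: [2, 1]
BINARY_OP + → 2 + 1 = 3. Stack: [3]
STORE_FAST i → i=3. Stack: []
LOAD_FAST i → push 3. Stack: [3]
LOAD_CONST → push 3. Stack: [3, 3]
COMPARE_OP bool(<) → 3 vs 3 = False. Stack: [False]
POP_JUMP_IF_FALSE → pop False; jump. Stack: []
LOAD_FAST x → push 51. Stack: [51]
RETURN_VALUE → return 51.

51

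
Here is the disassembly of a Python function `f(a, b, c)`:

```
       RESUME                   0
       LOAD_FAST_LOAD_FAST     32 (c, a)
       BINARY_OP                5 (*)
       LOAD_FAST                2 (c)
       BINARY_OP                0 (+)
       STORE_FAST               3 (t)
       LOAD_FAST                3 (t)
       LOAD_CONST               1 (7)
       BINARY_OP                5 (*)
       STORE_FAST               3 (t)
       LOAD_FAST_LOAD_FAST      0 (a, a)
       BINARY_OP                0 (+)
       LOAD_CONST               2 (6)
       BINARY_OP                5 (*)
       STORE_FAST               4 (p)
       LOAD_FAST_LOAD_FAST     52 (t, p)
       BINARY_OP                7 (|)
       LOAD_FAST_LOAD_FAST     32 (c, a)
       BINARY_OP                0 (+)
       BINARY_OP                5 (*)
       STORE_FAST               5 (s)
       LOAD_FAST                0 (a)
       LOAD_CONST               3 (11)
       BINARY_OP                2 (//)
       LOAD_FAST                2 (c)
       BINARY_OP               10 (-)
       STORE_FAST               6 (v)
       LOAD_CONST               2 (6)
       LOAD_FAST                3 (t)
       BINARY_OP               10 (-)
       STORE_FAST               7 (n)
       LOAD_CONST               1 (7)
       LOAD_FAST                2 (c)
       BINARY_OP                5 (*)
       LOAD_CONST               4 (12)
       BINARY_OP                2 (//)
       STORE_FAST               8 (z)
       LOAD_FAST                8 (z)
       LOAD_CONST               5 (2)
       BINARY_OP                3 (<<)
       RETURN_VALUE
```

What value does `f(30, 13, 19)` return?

44

LOAD_FAST_LOAD_FAST c,a → push 19,30. Stack: [19, 30]
BINARY_OP * → 19 * 30 = 570. Stack: [570]
LOAD_FAST c → push 19. Stack: [570, 19]
BINARY_OP + → 570 + 19 = 589. Stack: [589]
STORE_FAST t → t=589. Stack: []
LOAD_FAST t → push 589. Stack: [589]
LOAD_CONST → push 7. Stack: [589, 7]
BINARY_OP * → 589 * 7 = 4123. Stack: [4123]
STORE_FAST t → t=4123. Stack: []
LOAD_FAST_LOAD_FAST a,a → push 30,30. Stack: [30, 30]
BINARY_OP + → 30 + 30 = 60. Stack: [60]
LOAD_CONST → push 6. Stack: [60, 6]
BINARY_OP * → 60 * 6 = 360. Stack: [360]
STORE_FAST p → p=360. Stack: []
LOAD_FAST_LOAD_FAST t,p → push 4123,360. Stack: [4123, 360]
BINARY_OP | → 4123 | 360 = 4475. Stack: [4475]
LOAD_FAST_LOAD_FAST c,a → push 19,30. Stack: [4475, 19, 30]
BINARY_OP + → 19 + 30 = 49. Stack: [4475, 49]
BINARY_OP * → 4475 * 49 = 219275. Stack: [219275]
STORE_FAST s → s=219275. Stack: []
LOAD_FAST a → push 30. Stack: [30]
LOAD_CONST → push 11. Stack: [30, 11]
BINARY_OP // → 30 // 11 = 2. Stack: [2]
LOAD_FAST c → push 19. Stack: [2, 19]
BINARY_OP - → 2 - 19 = -17. Stack: [-17]
STORE_FAST v → v=-17. Stack: []
LOAD_CONST → push 6. Stack: [6]
LOAD_FAST t → push 4123. Stack: [6, 4123]
BINARY_OP - → 6 - 4123 = -4117. Stack: [-4117]
STORE_FAST n → n=-4117. Stack: []
LOAD_CONST → push 7. Stack: [7]
LOAD_FAST c → push 19. Stack: [7, 19]
BINARY_OP * → 7 * 19 = 133. Stack: [133]
LOAD_CONST → push 12. Stack: [133, 12]
BINARY_OP // → 133 // 12 = 11. Stack: [11]
STORE_FAST z → z=11. Stack: []
LOAD_FAST z → push 11. Stack: [11]
LOAD_CONST → push 2. Stack: [11, 2]
BINARY_OP << → 11 << 2 = 44. Stack: [44]
RETURN_VALUE → return 44.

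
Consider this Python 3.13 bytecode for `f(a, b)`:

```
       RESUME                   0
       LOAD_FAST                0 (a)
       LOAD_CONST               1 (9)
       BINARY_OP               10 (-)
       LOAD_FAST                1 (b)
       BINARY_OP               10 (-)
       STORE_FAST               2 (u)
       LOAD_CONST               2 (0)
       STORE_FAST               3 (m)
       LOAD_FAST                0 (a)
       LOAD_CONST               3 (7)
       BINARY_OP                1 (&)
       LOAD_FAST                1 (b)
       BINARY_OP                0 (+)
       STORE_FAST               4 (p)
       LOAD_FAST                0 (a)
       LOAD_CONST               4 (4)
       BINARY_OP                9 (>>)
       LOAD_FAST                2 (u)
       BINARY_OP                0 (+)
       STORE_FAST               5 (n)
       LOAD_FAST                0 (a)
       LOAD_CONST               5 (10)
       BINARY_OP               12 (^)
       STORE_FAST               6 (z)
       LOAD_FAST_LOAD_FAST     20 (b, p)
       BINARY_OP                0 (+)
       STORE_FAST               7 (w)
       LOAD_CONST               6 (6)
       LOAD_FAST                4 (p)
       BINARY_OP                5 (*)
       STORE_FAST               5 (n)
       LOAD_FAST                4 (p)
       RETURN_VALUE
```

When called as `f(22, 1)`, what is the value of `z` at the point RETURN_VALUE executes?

LOAD_FAST a → push 22. Stack: [22]
LOAD_CONST → push 9. Stack: [22, 9]
BINARY_OP - → 22 - 9 = 13. Stack: [13]
LOAD_FAST b → push 1. Stack: [13, 1]
BINARY_OP - → 13 - 1 = 12. Stack: [12]
STORE_FAST u → u=12. Stack: []
LOAD_CONST → push 0. Stack: [0]
STORE_FAST m → m=0. Stack: []
LOAD_FAST a → push 22. Stack: [22]
LOAD_CONST → push 7. Stack: [22, 7]
BINARY_OP & → 22 & 7 = 6. Stack: [6]
LOAD_FAST b → push 1. Stack: [6, 1]
BINARY_OP + → 6 + 1 = 7. Stack: [7]
STORE_FAST p → p=7. Stack: []
LOAD_FAST a → push 22. Stack: [22]
LOAD_CONST → push 4. Stack: [22, 4]
BINARY_OP >> → 22 >> 4 = 1. Stack: [1]
LOAD_FAST u → push 12. Stack: [1, 12]
BINARY_OP + → 1 + 12 = 13. Stack: [13]
STORE_FAST n → n=13. Stack: []
LOAD_FAST a → push 22. Stack: [22]
LOAD_CONST → push 10. Stack: [22, 10]
BINARY_OP ^ → 22 ^ 10 = 28. Stack: [28]
STORE_FAST z → z=28. Stack: []
LOAD_FAST_LOAD_FAST b,p → push 1,7. Stack: [1, 7]
BINARY_OP + → 1 + 7 = 8. Stack: [8]
STORE_FAST w → w=8. Stack: []
LOAD_CONST → push 6. Stack: [6]
LOAD_FAST p → push 7. Stack: [6, 7]
BINARY_OP * → 6 * 7 = 42. Stack: [42]
STORE_FAST n → n=42. Stack: []
LOAD_FAST p → push 7. Stack: [7]
RETURN_VALUE → return 7.

28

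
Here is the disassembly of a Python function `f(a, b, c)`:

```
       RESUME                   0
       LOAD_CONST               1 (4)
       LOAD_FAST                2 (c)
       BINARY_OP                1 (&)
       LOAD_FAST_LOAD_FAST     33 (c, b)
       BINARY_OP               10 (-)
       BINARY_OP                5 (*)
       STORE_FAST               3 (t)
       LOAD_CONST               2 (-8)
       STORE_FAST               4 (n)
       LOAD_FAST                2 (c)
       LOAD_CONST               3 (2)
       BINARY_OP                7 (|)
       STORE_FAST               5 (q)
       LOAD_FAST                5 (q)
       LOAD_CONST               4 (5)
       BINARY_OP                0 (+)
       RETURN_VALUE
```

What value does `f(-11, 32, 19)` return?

LOAD_CONST → push 4. Stack: [4]
LOAD_FAST c → push 19. Stack: [4, 19]
BINARY_OP & → 4 & 19 = 0. Stack: [0]
LOAD_FAST_LOAD_FAST c,b → push 19,32. Stack: [0, 19, 32]
BINARY_OP - → 19 - 32 = -13. Stack: [0, -13]
BINARY_OP * → 0 * -13 = 0. Stack: [0]
STORE_FAST t → t=0. Stack: []
LOAD_CONST → push -8. Stack: [-8]
STORE_FAST n → n=-8. Stack: []
LOAD_FAST c → push 19. Stack: [19]
LOAD_CONST → push 2. Stack: [19, 2]
BINARY_OP | → 19 | 2 = 19. Stack: [19]
STORE_FAST q → q=19. Stack: []
LOAD_FAST q → push 19. Stack: [19]
LOAD_CONST → push 5. Stack: [19, 5]
BINARY_OP + → 19 + 5 = 24. Stack: [24]
RETURN_VALUE → return 24.

24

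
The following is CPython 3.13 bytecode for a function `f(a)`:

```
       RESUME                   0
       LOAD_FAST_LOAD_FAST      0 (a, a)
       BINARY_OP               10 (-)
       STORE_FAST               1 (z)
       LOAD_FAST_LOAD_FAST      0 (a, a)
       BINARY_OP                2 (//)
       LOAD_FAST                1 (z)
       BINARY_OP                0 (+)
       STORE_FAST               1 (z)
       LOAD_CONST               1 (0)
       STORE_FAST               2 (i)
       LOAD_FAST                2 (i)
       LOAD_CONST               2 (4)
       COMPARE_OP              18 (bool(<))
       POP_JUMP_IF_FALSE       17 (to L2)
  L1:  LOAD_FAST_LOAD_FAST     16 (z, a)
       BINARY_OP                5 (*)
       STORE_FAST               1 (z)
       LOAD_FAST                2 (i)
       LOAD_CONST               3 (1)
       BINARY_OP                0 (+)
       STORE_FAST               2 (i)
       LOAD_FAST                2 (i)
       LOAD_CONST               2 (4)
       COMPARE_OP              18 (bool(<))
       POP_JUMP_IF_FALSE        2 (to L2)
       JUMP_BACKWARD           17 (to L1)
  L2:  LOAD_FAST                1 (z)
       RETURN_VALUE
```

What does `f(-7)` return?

LOAD_FAST_LOAD_FAST a,a → push -7,-7. Stack: [-7, -7]
BINARY_OP - → -7 - -7 = 0. Stack: [0]
STORE_FAST z → z=0. Stack: []
LOAD_FAST_LOAD_FAST a,a → push -7,-7. Stack: [-7, -7]
BINARY_OP // → -7 // -7 = 1. Stack: [1]
LOAD_FAST z → push 0. Stack: [1, 0]
BINARY_OP + → 1 + 0 = 1. Stack: [1]
STORE_FAST z → z=1. Stack: []
LOAD_CONST → push 0. Stack: [0]
STORE_FAST i → i=0. Stack: []
LOAD_FAST i → push 0. Stack: [0]
LOAD_CONST → push 4. Stack: [0, 4]
COMPARE_OP bool(<) → 0 vs 4 = True. Stack: [True]
POP_JUMP_IF_FALSE → pop True; no jump. Stack: []
LOAD_FAST_LOAD_FAST z,a → push 1,-7. Stack: [1, -7]
BINARY_OP * → 1 * -7 = -7. Stack: [-7]
STORE_FAST z → z=-7. Stack: []
LOAD_FAST i → push 0. Stack: [0]
LOAD_CONST → push 1. Stack: [0, 1]
BINARY_OP + → 0 + 1 = 1. Stack: [1]
STORE_FAST i → i=1. Stack: []
LOAD_FAST i → push 1. Stack: [1]
LOAD_CONST → push 4. Stack: [1, 4]
COMPARE_OP bool(<) → 1 vs 4 = True. Stack: [True]
POP_JUMP_IF_FALSE → pop True; no jump. Stack: []
LOAD_FAST_LOAD_FAST z,a → push -7,-7. Stack: [-7, -7]
BINARY_OP * → -7 * -7 = 49. Stack: [49]
STORE_FAST z → z=49. Stack: []
LOAD_FAST i → push 1. Stack: [1]
LOAD_CONST → push 1. Stack: [1, 1]
BINARY_OP + → 1 + 1 = 2. Stack: [2]
STORE_FAST i → i=2. Stack: []
LOAD_FAST i → push 2. Stack: [2]
LOAD_CONST → push 4. Stack: [2, 4]
COMPARE_OP bool(<) → 2 vs 4 = True. Stack: [True]
POP_JUMP_IF_FALSE → pop True; no jump. Stack: []
LOAD_FAST_LOAD_FAST z,a → push 49,-7. Stack: [49, -7]
BINARY_OP * → 49 * -7 = -343. Stack: [-343]
STORE_FAST z → z=-343. Stack: []
LOAD_FAST i → push 2. Stack: [2]
LOAD_CONST → push 1. Stack: [2, 1]
BINARY_OP + → 2 + 1 = 3. Stack: [3]
STORE_FAST i → i=3. Stack: []
LOAD_FAST i → push 3. Stack: [3]
LOAD_CONST → push 4. Stack: [3, 4]
COMPARE_OP bool(<) → 3 vs 4 = True. Stack: [True]
POP_JUMP_IF_FALSE → pop True; no jump. Stack: []
LOAD_FAST_LOAD_FAST z,a → push -343,-7. Stack: [-343, -7]
BINARY_OP * → -343 * -7 = 2401. Stack: [2401]
STORE_FAST z → z=2401. Stack: []
LOAD_FAST i → push 3. Stack: [3]
LOAD_CONST → push 1. Stack: [3, 1]
BINARY_OP + → 3 + 1 = 4. Stack: [4]
STORE_FAST i → i=4. Stack: []
LOAD_FAST i → push 4. Stack: [4]
LOAD_CONST → push 4. Stack: [4, 4]
COMPARE_OP bool(<) → 4 vs 4 = False. Stack: [False]
POP_JUMP_IF_FALSE → pop False; jump. Stack: []
LOAD_FAST z → push 2401. Stack: [2401]
RETURN_VALUE → return 2401.

2401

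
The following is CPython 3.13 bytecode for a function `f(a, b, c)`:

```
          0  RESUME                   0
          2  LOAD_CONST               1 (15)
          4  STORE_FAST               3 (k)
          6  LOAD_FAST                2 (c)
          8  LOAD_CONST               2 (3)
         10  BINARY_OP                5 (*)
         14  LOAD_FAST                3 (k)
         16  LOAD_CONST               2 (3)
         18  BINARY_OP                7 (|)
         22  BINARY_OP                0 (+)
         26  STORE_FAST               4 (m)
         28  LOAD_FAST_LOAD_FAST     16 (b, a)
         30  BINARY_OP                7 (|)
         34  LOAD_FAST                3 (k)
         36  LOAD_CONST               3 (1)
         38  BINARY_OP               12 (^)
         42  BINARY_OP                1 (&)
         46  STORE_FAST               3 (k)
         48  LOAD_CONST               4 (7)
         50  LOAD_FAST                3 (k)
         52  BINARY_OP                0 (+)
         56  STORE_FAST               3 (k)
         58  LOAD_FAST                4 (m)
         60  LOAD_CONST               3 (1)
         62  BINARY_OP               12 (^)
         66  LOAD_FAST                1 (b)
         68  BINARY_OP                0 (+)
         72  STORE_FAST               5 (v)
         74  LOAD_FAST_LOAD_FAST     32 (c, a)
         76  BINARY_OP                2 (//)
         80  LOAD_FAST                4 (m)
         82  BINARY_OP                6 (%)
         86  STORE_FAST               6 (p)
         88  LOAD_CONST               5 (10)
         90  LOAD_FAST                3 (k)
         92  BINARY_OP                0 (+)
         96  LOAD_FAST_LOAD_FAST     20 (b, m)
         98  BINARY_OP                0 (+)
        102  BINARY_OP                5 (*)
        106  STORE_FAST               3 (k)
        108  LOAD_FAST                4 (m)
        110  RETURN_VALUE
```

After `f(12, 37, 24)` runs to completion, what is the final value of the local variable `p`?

2

LOAD_CONST → push 15. Stack: [15]
STORE_FAST k → k=15. Stack: []
LOAD_FAST c → push 24. Stack: [24]
LOAD_CONST → push 3. Stack: [24, 3]
BINARY_OP * → 24 * 3 = 72. Stack: [72]
LOAD_FAST k → push 15. Stack: [72, 15]
LOAD_CONST → push 3. Stack: [72, 15, 3]
BINARY_OP | → 15 | 3 = 15. Stack: [72, 15]
BINARY_OP + → 72 + 15 = 87. Stack: [87]
STORE_FAST m → m=87. Stack: []
LOAD_FAST_LOAD_FAST b,a → push 37,12. Stack: [37, 12]
BINARY_OP | → 37 | 12 = 45. Stack: [45]
LOAD_FAST k → push 15. Stack: [45, 15]
LOAD_CONST → push 1. Stack: [45, 15, 1]
BINARY_OP ^ → 15 ^ 1 = 14. Stack: [45, 14]
BINARY_OP & → 45 & 14 = 12. Stack: [12]
STORE_FAST k → k=12. Stack: []
LOAD_CONST → push 7. Stack: [7]
LOAD_FAST k → push 12. Stack: [7, 12]
BINARY_OP + → 7 + 12 = 19. Stack: [19]
STORE_FAST k → k=19. Stack: []
LOAD_FAST m → push 87. Stack: [87]
LOAD_CONST → push 1. Stack: [87, 1]
BINARY_OP ^ → 87 ^ 1 = 86. Stack: [86]
LOAD_FAST b → push 37. Stack: [86, 37]
BINARY_OP + → 86 + 37 = 123. Stack: [123]
STORE_FAST v → v=123. Stack: []
LOAD_FAST_LOAD_FAST c,a → push 24,12. Stack: [24, 12]
BINARY_OP // → 24 // 12 = 2. Stack: [2]
LOAD_FAST m → push 87. Stack: [2, 87]
BINARY_OP % → 2 % 87 = 2. Stack: [2]
STORE_FAST p → p=2. Stack: []
LOAD_CONST → push 10. Stack: [10]
LOAD_FAST k → push 19. Stack: [10, 19]
BINARY_OP + → 10 + 19 = 29. Stack: [29]
LOAD_FAST_LOAD_FAST b,m → push 37,87. Stack: [29, 37, 87]
BINARY_OP + → 37 + 87 = 124. Stack: [29, 124]
BINARY_OP * → 29 * 124 = 3596. Stack: [3596]
STORE_FAST k → k=3596. Stack: []
LOAD_FAST m → push 87. Stack: [87]
RETURN_VALUE → return 87.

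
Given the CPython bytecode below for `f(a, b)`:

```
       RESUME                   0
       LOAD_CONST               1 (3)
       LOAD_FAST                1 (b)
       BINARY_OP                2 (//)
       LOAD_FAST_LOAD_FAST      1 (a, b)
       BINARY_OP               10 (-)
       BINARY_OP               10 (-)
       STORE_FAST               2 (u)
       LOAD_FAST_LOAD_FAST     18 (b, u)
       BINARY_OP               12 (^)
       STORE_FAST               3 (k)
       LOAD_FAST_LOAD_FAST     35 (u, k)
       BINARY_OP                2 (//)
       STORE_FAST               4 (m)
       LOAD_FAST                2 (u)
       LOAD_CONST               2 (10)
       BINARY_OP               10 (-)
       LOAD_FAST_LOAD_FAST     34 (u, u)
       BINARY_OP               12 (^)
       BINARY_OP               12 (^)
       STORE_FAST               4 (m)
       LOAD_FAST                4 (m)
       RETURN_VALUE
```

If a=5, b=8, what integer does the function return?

-7

LOAD_CONST → push 3. Stack: [3]
LOAD_FAST b → push 8. Stack: [3, 8]
BINARY_OP // → 3 // 8 = 0. Stack: [0]
LOAD_FAST_LOAD_FAST a,b → push 5,8. Stack: [0, 5, 8]
BINARY_OP - → 5 - 8 = -3. Stack: [0, -3]
BINARY_OP - → 0 - -3 = 3. Stack: [3]
STORE_FAST u → u=3. Stack: []
LOAD_FAST_LOAD_FAST b,u → push 8,3. Stack: [8, 3]
BINARY_OP ^ → 8 ^ 3 = 11. Stack: [11]
STORE_FAST k → k=11. Stack: []
LOAD_FAST_LOAD_FAST u,k → push 3,11. Stack: [3, 11]
BINARY_OP // → 3 // 11 = 0. Stack: [0]
STORE_FAST m → m=0. Stack: []
LOAD_FAST u → push 3. Stack: [3]
LOAD_CONST → push 10. Stack: [3, 10]
BINARY_OP - → 3 - 10 = -7. Stack: [-7]
LOAD_FAST_LOAD_FAST u,u → push 3,3. Stack: [-7, 3, 3]
BINARY_OP ^ → 3 ^ 3 = 0. Stack: [-7, 0]
BINARY_OP ^ → -7 ^ 0 = -7. Stack: [-7]
STORE_FAST m → m=-7. Stack: []
LOAD_FAST m → push -7. Stack: [-7]
RETURN_VALUE → return -7.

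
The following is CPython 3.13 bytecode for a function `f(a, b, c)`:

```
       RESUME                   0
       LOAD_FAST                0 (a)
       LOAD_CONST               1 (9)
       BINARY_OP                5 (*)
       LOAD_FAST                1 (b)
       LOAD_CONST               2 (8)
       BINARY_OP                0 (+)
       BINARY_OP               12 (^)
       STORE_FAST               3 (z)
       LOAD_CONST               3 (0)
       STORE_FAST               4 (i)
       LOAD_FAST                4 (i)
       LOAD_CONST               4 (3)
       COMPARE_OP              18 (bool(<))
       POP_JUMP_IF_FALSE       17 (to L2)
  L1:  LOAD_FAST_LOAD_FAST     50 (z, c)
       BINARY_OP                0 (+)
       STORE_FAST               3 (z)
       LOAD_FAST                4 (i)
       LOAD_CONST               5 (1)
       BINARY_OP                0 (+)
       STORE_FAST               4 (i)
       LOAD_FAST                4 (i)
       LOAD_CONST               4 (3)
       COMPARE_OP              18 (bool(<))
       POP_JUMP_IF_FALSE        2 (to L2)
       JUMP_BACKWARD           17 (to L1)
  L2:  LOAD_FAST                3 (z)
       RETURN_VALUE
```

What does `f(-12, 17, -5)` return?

LOAD_FAST a → push -12. Stack: [-12]
LOAD_CONST → push 9. Stack: [-12, 9]
BINARY_OP * → -12 * 9 = -108. Stack: [-108]
LOAD_FAST b → push 17. Stack: [-108, 17]
LOAD_CONST → push 8. Stack: [-108, 17, 8]
BINARY_OP + → 17 + 8 = 25. Stack: [-108, 25]
BINARY_OP ^ → -108 ^ 25 = -115. Stack: [-115]
STORE_FAST z → z=-115. Stack: []
LOAD_CONST → push 0. Stack: [0]
STORE_FAST i → i=0. Stack: []
LOAD_FAST i → push 0. Stack: [0]
LOAD_CONST → push 3. Stack: [0, 3]
COMPARE_OP bool(<) → 0 vs 3 = True. Stack: [True]
POP_JUMP_IF_FALSE → pop True; no jump. Stack: []
LOAD_FAST_LOAD_FAST z,c → push -115,-5. Stack: [-115, -5]
BINARY_OP + → -115 + -5 = -120. Stack: [-120]
STORE_FAST z → z=-120. Stack: []
LOAD_FAST i → push 0. Stack: [0]
LOAD_CONST → push 1. Stack: [0, 1]
BINARY_OP + → 0 + 1 = 1. Stack: [1]
STORE_FAST i → i=1. Stack: []
LOAD_FAST i → push 1. Stack: [1]
LOAD_CONST → push 3. Stack: [1, 3]
COMPARE_OP bool(<) → 1 vs 3 = True. Stack: [True]
POP_JUMP_IF_FALSE → pop True; no jump. Stack: []
LOAD_FAST_LOAD_FAST z,c → push -120,-5. Stack: [-120, -5]
BINARY_OP + → -120 + -5 = -125. Stack: [-125]
STORE_FAST z → z=-125. Stack: []
LOAD_FAST i → push 1. Stack: [1]
LOAD_CONST → push 1. Stack: [1, 1]
BINARY_OP + → 1 + 1 = 2. Stack: [2]
STORE_FAST i → i=2. Stack: []
LOAD_FAST i → push 2. Stack: [2]
LOAD_CONST → push 3. Stack: [2, 3]
COMPARE_OP bool(<) → 2 vs 3 = True. Stack: [True]
POP_JUMP_IF_FALSE → pop True; no jump. Stack: []
LOAD_FAST_LOAD_FAST z,c → push -125,-5. Stack: [-125, -5]
BINARY_OP + → -125 + -5 = -130. Stack: [-130]
STORE_FAST z → z=-130. Stack: []
LOAD_FAST i → push 2. Stack: [2]
LOAD_CONST → push 1. Stack: [2, 1]
BINARY_OP + → 2 + 1 = 3. Stack: [3]
STORE_FAST i → i=3. Stack: []
LOAD_FAST i → push 3. Stack: [3]
LOAD_CONST → push 3. Stack: [3, 3]
COMPARE_OP bool(<) → 3 vs 3 = False. Stack: [False]
POP_JUMP_IF_FALSE → pop False; jump. Stack: []
LOAD_FAST z → push -130. Stack: [-130]
RETURN_VALUE → return -130.

-130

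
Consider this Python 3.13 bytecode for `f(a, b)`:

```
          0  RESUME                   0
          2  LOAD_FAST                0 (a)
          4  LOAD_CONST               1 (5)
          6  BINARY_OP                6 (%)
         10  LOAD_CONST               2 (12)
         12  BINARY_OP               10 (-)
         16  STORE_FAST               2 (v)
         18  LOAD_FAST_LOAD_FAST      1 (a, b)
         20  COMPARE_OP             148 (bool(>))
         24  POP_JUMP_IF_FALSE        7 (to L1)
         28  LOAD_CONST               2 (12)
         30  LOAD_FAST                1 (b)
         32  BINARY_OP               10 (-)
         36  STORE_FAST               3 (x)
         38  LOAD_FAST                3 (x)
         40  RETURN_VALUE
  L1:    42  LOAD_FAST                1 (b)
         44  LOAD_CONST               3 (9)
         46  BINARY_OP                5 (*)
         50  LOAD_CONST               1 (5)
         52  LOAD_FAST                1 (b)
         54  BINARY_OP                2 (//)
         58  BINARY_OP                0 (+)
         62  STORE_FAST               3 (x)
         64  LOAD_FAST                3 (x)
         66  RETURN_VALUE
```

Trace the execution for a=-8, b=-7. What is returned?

-64

LOAD_FAST a → push -8. Stack: [-8]
LOAD_CONST → push 5. Stack: [-8, 5]
BINARY_OP % → -8 % 5 = 2. Stack: [2]
LOAD_CONST → push 12. Stack: [2, 12]
BINARY_OP - → 2 - 12 = -10. Stack: [-10]
STORE_FAST v → v=-10. Stack: []
LOAD_FAST_LOAD_FAST a,b → push -8,-7. Stack: [-8, -7]
COMPARE_OP bool(>) → -8 vs -7 = False. Stack: [False]
POP_JUMP_IF_FALSE → pop False; jump. Stack: []
LOAD_FAST b → push -7. Stack: [-7]
LOAD_CONST → push 9. Stack: [-7, 9]
BINARY_OP * → -7 * 9 = -63. Stack: [-63]
LOAD_CONST → push 5. Stack: [-63, 5]
LOAD_FAST b → push -7. Stack: [-63, 5, -7]
BINARY_OP // → 5 // -7 = -1. Stack: [-63, -1]
BINARY_OP + → -63 + -1 = -64. Stack: [-64]
STORE_FAST x → x=-64. Stack: []
LOAD_FAST x → push -64. Stack: [-64]
RETURN_VALUE → return -64.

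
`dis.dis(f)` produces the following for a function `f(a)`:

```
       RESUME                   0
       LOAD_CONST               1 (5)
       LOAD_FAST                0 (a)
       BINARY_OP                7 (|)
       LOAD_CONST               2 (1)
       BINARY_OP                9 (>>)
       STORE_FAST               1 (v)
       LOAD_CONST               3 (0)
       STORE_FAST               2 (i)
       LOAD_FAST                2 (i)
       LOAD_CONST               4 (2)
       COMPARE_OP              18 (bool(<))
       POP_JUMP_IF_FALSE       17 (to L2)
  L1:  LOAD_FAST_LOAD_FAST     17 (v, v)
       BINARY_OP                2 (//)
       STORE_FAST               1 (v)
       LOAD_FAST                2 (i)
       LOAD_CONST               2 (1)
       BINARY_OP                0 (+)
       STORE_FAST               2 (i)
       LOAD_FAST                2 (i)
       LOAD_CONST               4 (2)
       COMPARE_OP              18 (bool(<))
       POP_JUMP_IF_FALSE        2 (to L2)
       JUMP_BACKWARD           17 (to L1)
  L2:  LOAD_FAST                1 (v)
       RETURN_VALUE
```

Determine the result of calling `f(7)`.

LOAD_CONST → push 5. Stack: [5]
LOAD_FAST a → push 7. Stack: [5, 7]
BINARY_OP | → 5 | 7 = 7. Stack: [7]
LOAD_CONST → push 1. Stack: [7, 1]
BINARY_OP >> → 7 >> 1 = 3. Stack: [3]
STORE_FAST v → v=3. Stack: []
LOAD_CONST → push 0. Stack: [0]
STORE_FAST i → i=0. Stack: []
LOAD_FAST i → push 0. Stack: [0]
LOAD_CONST → push 2. Stack: [0, 2]
COMPARE_OP bool(<) → 0 vs 2 = True. Stack: [True]
POP_JUMP_IF_FALSE → pop True; no jump. Stack: []
LOAD_FAST_LOAD_FAST v,v → push 3,3. Stack: [3, 3]
BINARY_OP // → 3 // 3 = 1. Stack: [1]
STORE_FAST v → v=1. Stack: []
LOAD_FAST i → push 0. Stack: [0]
LOAD_CONST → push 1. Stack: [0, 1]
BINARY_OP + → 0 + 1 = 1. Stack: [1]
STORE_FAST i → i=1. Stack: []
LOAD_FAST i → push 1. Stack: [1]
LOAD_CONST → push 2. Stack: [1, 2]
COMPARE_OP bool(<) → 1 vs 2 = True. Stack: [True]
POP_JUMP_IF_FALSE → pop True; no jump. Stack: []
LOAD_FAST_LOAD_FAST v,v → push 1,1. Stack: [1, 1]
BINARY_OP // → 1 // 1 = 1. Stack: [1]
STORE_FAST v → v=1. Stack: []
LOAD_FAST i → push 1. Stack: [1]
LOAD_CONST → push 1. Stack: [1, 1]
BINARY_OP + → 1 + 1 = 2. Stack: [2]
STORE_FAST i → i=2. Stack: []
LOAD_FAST i → push 2. Stack: [2]
LOAD_CONST → push 2. Stack: [2, 2]
COMPARE_OP bool(<) → 2 vs 2 = False. Stack: [False]
POP_JUMP_IF_FALSE → pop False; jump. Stack: []
LOAD_FAST v → push 1. Stack: [1]
RETURN_VALUE → return 1.

1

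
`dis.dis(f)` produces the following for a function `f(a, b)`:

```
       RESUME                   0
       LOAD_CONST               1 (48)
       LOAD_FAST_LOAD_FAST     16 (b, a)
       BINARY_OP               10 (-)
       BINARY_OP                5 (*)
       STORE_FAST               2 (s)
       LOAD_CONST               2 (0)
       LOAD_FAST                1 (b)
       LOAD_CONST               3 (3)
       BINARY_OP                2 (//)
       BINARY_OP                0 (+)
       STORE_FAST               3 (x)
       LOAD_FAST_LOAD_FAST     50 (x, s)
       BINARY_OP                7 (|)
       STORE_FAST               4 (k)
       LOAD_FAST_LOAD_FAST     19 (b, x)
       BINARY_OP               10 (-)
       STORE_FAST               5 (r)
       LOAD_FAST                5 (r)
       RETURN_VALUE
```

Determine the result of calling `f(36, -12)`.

-8

LOAD_CONST → push 48. Stack: [48]
LOAD_FAST_LOAD_FAST b,a → push -12,36. Stack: [48, -12, 36]
BINARY_OP - → -12 - 36 = -48. Stack: [48, -48]
BINARY_OP * → 48 * -48 = -2304. Stack: [-2304]
STORE_FAST s → s=-2304. Stack: []
LOAD_CONST → push 0. Stack: [0]
LOAD_FAST b → push -12. Stack: [0, -12]
LOAD_CONST → push 3. Stack: [0, -12, 3]
BINARY_OP // → -12 // 3 = -4. Stack: [0, -4]
BINARY_OP + → 0 + -4 = -4. Stack: [-4]
STORE_FAST x → x=-4. Stack: []
LOAD_FAST_LOAD_FAST x,s → push -4,-2304. Stack: [-4, -2304]
BINARY_OP | → -4 | -2304 = -4. Stack: [-4]
STORE_FAST k → k=-4. Stack: []
LOAD_FAST_LOAD_FAST b,x → push -12,-4. Stack: [-12, -4]
BINARY_OP - → -12 - -4 = -8. Stack: [-8]
STORE_FAST r → r=-8. Stack: []
LOAD_FAST r → push -8. Stack: [-8]
RETURN_VALUE → return -8.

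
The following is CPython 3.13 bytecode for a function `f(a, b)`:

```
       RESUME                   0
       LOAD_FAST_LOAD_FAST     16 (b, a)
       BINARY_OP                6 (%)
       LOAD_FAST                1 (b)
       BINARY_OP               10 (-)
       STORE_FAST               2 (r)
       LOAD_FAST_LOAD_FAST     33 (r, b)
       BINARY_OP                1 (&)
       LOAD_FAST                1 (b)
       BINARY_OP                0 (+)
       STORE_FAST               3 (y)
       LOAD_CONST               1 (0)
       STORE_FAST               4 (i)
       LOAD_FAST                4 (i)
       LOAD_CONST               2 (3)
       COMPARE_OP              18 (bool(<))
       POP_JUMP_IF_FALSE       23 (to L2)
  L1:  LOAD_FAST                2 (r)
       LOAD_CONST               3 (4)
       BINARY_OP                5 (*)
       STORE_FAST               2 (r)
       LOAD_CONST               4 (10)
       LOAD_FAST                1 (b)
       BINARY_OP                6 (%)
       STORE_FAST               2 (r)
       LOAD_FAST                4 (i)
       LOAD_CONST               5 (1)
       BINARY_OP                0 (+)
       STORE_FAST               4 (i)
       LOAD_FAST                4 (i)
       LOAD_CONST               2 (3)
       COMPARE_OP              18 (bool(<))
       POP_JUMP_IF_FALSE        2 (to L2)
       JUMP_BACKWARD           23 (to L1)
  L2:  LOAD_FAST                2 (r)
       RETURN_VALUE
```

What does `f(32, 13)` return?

10

LOAD_FAST_LOAD_FAST b,a → push 13,32. Stack: [13, 32]
BINARY_OP % → 13 % 32 = 13. Stack: [13]
LOAD_FAST b → push 13. Stack: [13, 13]
BINARY_OP - → 13 - 13 = 0. Stack: [0]
STORE_FAST r → r=0. Stack: []
LOAD_FAST_LOAD_FAST r,b → push 0,13. Stack: [0, 13]
BINARY_OP & → 0 & 13 = 0. Stack: [0]
LOAD_FAST b → push 13. Stack: [0, 13]
BINARY_OP + → 0 + 13 = 13. Stack: [13]
STORE_FAST y → y=13. Stack: []
LOAD_CONST → push 0. Stack: [0]
STORE_FAST i → i=0. Stack: []
LOAD_FAST i → push 0. Stack: [0]
LOAD_CONST → push 3. Stack: [0, 3]
COMPARE_OP bool(<) → 0 vs 3 = True. Stack: [True]
POP_JUMP_IF_FALSE → pop True; no jump. Stack: []
LOAD_FAST r → push 0. Stack: [0]
LOAD_CONST → push 4. Stack: [0, 4]
BINARY_OP * → 0 * 4 = 0. Stack: [0]
STORE_FAST r → r=0. Stack: []
LOAD_CONST → push 10. Stack: [10]
LOAD_FAST b → push 13. Stack: [10, 13]
BINARY_OP % → 10 % 13 = 10. Stack: [10]
STORE_FAST r → r=10. Stack: []
LOAD_FAST i → push 0. Stack: [0]
LOAD_CONST → push 1. Stack: [0, 1]
BINARY_OP + → 0 + 1 = 1. Stack: [1]
STORE_FAST i → i=1. Stack: []
LOAD_FAST i → push 1. Stack: [1]
LOAD_CONST → push 3. Stack: [1, 3]
COMPARE_OP bool(<) → 1 vs 3 = True. Stack: [True]
POP_JUMP_IF_FALSE → pop True; no jump. Stack: []
LOAD_FAST r → push 10. Stack: [10]
LOAD_CONST → push 4. Stack: [10, 4]
BINARY_OP * → 10 * 4 = 40. Stack: [40]
STORE_FAST r → r=40. Stack: []
LOAD_CONST → push 10. Stack: [10]
LOAD_FAST b → push 13. Stack: [10, 13]
BINARY_OP % → 10 % 13 = 10. Stack: [10]
STORE_FAST r → r=10. Stack: []
LOAD_FAST i → push 1. Stack: [1]
LOAD_CONST → push 1. Stack: [1, 1]
BINARY_OP + → 1 + 1 = 2. Stack: [2]
STORE_FAST i → i=2. Stack: []
LOAD_FAST i → push 2. Stack: [2]
LOAD_CONST → push 3. Stack: [2, 3]
COMPARE_OP bool(<) → 2 vs 3 = True. Stack: [True]
POP_JUMP_IF_FALSE → pop True; no jump. Stack: []
LOAD_FAST r → push 10. Stack: [10]
LOAD_CONST → push 4. Stack: [10, 4]
BINARY_OP * → 10 * 4 = 40. Stack: [40]
STORE_FAST r → r=40. Stack: []
LOAD_CONST → push 10. Stack: [10]
LOAD_FAST b → push 13. Stack: [10, 13]
BINARY_OP % → 10 % 13 = 10. Stack: [10]
STORE_FAST r → r=10. Stack: []
LOAD_FAST i → push 2. Stack: [2]
LOAD_CONST → push 1. Stack: [2, 1]
BINARY_OP + → 2 + 1 = 3. Stack: [3]
STORE_FAST i → i=3. Stack: []
LOAD_FAST i → push 3. Stack: [3]
LOAD_CONST → push 3. Stack: [3, 3]
COMPARE_OP bool(<) → 3 vs 3 = False. Stack: [False]
POP_JUMP_IF_FALSE → pop False; jump. Stack: []
LOAD_FAST r → push 10. Stack: [10]
RETURN_VALUE → return 10.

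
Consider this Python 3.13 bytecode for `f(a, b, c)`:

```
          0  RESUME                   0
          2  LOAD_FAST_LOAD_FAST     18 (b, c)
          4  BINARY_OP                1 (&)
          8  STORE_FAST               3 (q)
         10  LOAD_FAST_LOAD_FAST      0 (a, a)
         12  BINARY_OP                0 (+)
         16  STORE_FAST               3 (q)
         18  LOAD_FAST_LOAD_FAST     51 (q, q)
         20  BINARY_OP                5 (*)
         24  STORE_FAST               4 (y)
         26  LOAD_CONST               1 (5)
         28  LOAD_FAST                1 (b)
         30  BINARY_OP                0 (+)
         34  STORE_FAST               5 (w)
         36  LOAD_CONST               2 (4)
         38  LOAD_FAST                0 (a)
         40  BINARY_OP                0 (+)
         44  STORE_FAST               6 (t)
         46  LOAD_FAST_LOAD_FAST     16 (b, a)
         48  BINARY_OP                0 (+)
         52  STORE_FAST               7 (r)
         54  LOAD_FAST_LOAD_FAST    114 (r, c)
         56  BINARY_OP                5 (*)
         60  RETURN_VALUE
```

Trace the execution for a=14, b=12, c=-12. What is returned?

LOAD_FAST_LOAD_FAST b,c → push 12,-12. Stack: [12, -12]
BINARY_OP & → 12 & -12 = 4. Stack: [4]
STORE_FAST q → q=4. Stack: []
LOAD_FAST_LOAD_FAST a,a → push 14,14. Stack: [14, 14]
BINARY_OP + → 14 + 14 = 28. Stack: [28]
STORE_FAST q → q=28. Stack: []
LOAD_FAST_LOAD_FAST q,q → push 28,28. Stack: [28, 28]
BINARY_OP * → 28 * 28 = 784. Stack: [784]
STORE_FAST y → y=784. Stack: []
LOAD_CONST → push 5. Stack: [5]
LOAD_FAST b → push 12. Stack: [5, 12]
BINARY_OP + → 5 + 12 = 17. Stack: [17]
STORE_FAST w → w=17. Stack: []
LOAD_CONST → push 4. Stack: [4]
LOAD_FAST a → push 14. Stack: [4, 14]
BINARY_OP + → 4 + 14 = 18. Stack: [18]
STORE_FAST t → t=18. Stack: []
LOAD_FAST_LOAD_FAST b,a → push 12,14. Stack: [12, 14]
BINARY_OP + → 12 + 14 = 26. Stack: [26]
STORE_FAST r → r=26. Stack: []
LOAD_FAST_LOAD_FAST r,c → push 26,-12. Stack: [26, -12]
BINARY_OP * → 26 * -12 = -312. Stack: [-312]
RETURN_VALUE → return -312.

-312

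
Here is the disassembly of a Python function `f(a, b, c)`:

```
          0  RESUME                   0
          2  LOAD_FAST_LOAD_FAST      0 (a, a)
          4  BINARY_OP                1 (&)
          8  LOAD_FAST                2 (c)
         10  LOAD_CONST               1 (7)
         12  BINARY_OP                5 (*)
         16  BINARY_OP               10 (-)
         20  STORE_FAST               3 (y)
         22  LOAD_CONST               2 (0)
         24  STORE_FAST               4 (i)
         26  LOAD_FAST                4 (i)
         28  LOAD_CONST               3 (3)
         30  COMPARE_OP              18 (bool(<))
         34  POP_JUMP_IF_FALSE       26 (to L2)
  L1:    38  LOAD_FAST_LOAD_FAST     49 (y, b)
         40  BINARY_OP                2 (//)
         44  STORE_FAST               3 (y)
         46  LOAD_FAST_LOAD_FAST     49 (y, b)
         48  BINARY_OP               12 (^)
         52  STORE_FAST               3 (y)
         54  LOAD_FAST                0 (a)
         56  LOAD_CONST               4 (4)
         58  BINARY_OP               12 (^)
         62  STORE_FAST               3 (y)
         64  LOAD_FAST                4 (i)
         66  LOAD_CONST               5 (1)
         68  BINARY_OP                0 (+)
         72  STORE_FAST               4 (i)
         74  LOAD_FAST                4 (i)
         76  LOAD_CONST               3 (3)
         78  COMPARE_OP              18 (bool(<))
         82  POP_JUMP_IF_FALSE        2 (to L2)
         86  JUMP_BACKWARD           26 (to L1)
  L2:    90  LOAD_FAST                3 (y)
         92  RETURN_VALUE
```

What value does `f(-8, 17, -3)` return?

-4

LOAD_FAST_LOAD_FAST a,a → push -8,-8
BINARY_OP & → -8 & -8 = -8
LOAD_FAST c → push -3
LOAD_CONST → push 7
BINARY_OP * → -3 * 7 = -21
BINARY_OP - → -8 - -21 = 13
STORE_FAST y → y=13
LOAD_CONST → push 0
STORE_FAST i → i=0
LOAD_FAST i → push 0
LOAD_CONST → push 3
COMPARE_OP bool(<) → 0 vs 3 = True
POP_JUMP_IF_FALSE → pop True; no jump
LOAD_FAST_LOAD_FAST y,b → push 13,17
BINARY_OP // → 13 // 17 = 0
STORE_FAST y → y=0
LOAD_FAST_LOAD_FAST y,b → push 0,17
BINARY_OP ^ → 0 ^ 17 = 17
STORE_FAST y → y=17
LOAD_FAST a → push -8
LOAD_CONST → push 4
BINARY_OP ^ → -8 ^ 4 = -4
STORE_FAST y → y=-4
LOAD_FAST i → push 0
LOAD_CONST → push 1
BINARY_OP + → 0 + 1 = 1
STORE_FAST i → i=1
LOAD_FAST i → push 1
LOAD_CONST → push 3
COMPARE_OP bool(<) → 1 vs 3 = True
POP_JUMP_IF_FALSE → pop True; no jump
LOAD_FAST_LOAD_FAST y,b → push -4,17
BINARY_OP // → -4 // 17 = -1
STORE_FAST y → y=-1
LOAD_FAST_LOAD_FAST y,b → push -1,17
BINARY_OP ^ → -1 ^ 17 = -18
STORE_FAST y → y=-18
LOAD_FAST a → push -8
LOAD_CONST → push 4
BINARY_OP ^ → -8 ^ 4 = -4
STORE_FAST y → y=-4
LOAD_FAST i → push 1
LOAD_CONST → push 1
BINARY_OP + → 1 + 1 = 2
STORE_FAST i → i=2
LOAD_FAST i → push 2
LOAD_CONST → push 3
COMPARE_OP bool(<) → 2 vs 3 = True
POP_JUMP_IF_FALSE → pop True; no jump
LOAD_FAST_LOAD_FAST y,b → push -4,17
BINARY_OP // → -4 // 17 = -1
STORE_FAST y → y=-1
LOAD_FAST_LOAD_FAST y,b → push -1,17
BINARY_OP ^ → -1 ^ 17 = -18
STORE_FAST y → y=-18
LOAD_FAST a → push -8
LOAD_CONST → push 4
BINARY_OP ^ → -8 ^ 4 = -4
STORE_FAST y → y=-4
LOAD_FAST i → push 2
LOAD_CONST → push 1
BINARY_OP + → 2 + 1 = 3
STORE_FAST i → i=3
LOAD_FAST i → push 3
LOAD_CONST → push 3
COMPARE_OP bool(<) → 3 vs 3 = False
POP_JUMP_IF_FALSE → pop False; jump
LOAD_FAST y → push -4
RETURN_VALUE → return -4.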